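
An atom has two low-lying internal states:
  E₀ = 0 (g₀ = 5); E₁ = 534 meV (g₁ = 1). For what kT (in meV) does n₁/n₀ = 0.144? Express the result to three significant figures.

1630 meV

n₁/n₀ = (g₁/g₀) exp[−(E₁−E₀)/kT] = 0.144.
⇒ (E₁−E₀)/kT = ln((1/5)/0.144) = ln(1.3889) = 0.32851.
kT = 534 meV / 0.32851 = 1630 meV.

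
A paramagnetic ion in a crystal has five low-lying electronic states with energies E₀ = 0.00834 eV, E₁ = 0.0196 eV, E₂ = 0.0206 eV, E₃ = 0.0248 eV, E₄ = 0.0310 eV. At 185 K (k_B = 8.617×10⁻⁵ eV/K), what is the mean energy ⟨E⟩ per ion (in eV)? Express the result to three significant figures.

0.0172 eV

k_BT = 8.617×10⁻⁵ × 185 K = 0.015941 eV.
Eᵢ/kT = 0.52318, 1.2295, 1.2923, 1.5557, 1.9447.
Z = Σ e^(−Eᵢ/kT) = e^(−0.52318) + e^(−1.2295) + e^(−1.2923) + e^(−1.5557) + e^(−1.9447) = 0.59263 + 0.29244 + 0.27464 + 0.21104 + 0.14303 = 1.5138.
⟨E⟩ = Σ Eᵢ e^(−Eᵢ/kT) / Z = (0.00834·0.59263 + 0.0196·0.29244 + 0.0206·0.27464 + 0.0248·0.21104 + 0.0310·0.14303) / 1.5138 = 0.0172 eV.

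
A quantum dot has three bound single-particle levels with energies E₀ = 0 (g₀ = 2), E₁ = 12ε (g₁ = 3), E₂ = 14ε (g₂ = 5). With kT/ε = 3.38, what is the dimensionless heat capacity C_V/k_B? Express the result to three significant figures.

Eᵢ/kT = 0, 3.5503, 4.1420.
Z = Σ gᵢe^(−Eᵢ/kT) = 2·e^(−0) + 3·e^(−3.5503) + 5·e^(−4.1420) = 2.0000 + 0.086148 + 0.079455 = 2.1656.
⟨E⟩ = 0.99102 ε, ⟨E²⟩ = 12.920 ε².
C_V/k_B = (⟨E²⟩ − ⟨E⟩²)/(kT)² = (12.920 − 0.98212)/11.424 = 1.04.

1.04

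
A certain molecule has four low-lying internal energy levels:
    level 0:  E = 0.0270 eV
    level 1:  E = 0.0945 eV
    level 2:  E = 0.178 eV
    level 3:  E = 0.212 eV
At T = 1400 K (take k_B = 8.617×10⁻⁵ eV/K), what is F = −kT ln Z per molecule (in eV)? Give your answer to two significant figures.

-0.061 eV

k_BT = 8.617×10⁻⁵ × 1400 K = 0.1206 eV.
Eᵢ/kT = 0.2239, 0.7836, 1.476, 1.758.
Z = Σ e^(−Eᵢ/kT) = e^(−0.2239) + e^(−0.7836) + e^(−1.476) + e^(−1.758) = 0.7994 + 0.4568 + 0.2286 + 0.1724 = 1.657.
F = −kT ln Z = −0.1206 × ln(1.657) = −0.1206 × 0.5050 = -0.061 eV.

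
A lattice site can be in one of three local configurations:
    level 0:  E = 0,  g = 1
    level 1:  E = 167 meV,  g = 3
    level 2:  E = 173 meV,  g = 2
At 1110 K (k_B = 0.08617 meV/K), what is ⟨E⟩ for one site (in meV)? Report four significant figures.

k_BT = 0.08617 × 1110 K = 95.6487 meV.
Eᵢ/kT = 0, 1.74597, 1.80870.
Z = Σ gᵢe^(−Eᵢ/kT) = 1·e^(−0) + 3·e^(−1.74597) + 2·e^(−1.80870) = 1.00000 + 0.523427 + 0.327734 = 1.85116.
⟨E⟩ = Σ Eᵢ gᵢe^(−Eᵢ/kT) / Z = (0·1.00000 + 167·0.523427 + 173·0.327734) / 1.85116 = 77.85 meV.

77.85 meV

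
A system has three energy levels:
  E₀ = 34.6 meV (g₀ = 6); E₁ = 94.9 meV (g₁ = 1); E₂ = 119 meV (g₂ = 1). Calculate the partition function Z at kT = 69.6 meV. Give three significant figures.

Z = 4.09

Eᵢ/kT = 0.49713, 1.3635, 1.7098.
Z = Σ gᵢe^(−Eᵢ/kT) = 6·e^(−0.49713) + 1·e^(−1.3635) + 1·e^(−1.7098) = 3.6496 + 0.25576 + 0.18090 = 4.0863.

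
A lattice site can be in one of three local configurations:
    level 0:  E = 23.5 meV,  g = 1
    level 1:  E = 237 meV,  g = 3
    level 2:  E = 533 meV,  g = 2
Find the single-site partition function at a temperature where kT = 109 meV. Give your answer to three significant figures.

Z = 1.16

Eᵢ/kT = 0.21560, 2.1743, 4.8899.
Z = Σ gᵢe^(−Eᵢ/kT) = 1·e^(−0.21560) + 3·e^(−2.1743) + 2·e^(−4.8899) = 0.80606 + 0.34106 + 0.015044 = 1.1622.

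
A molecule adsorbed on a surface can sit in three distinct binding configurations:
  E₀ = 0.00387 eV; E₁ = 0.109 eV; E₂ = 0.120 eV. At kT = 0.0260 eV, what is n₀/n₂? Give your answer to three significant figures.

87.1

n₀/n₂ = exp[−(E₀−E₂)/kT] = exp(−(-0.11613 eV)/(0.0260 eV)) = exp(4.4665) = 87.1.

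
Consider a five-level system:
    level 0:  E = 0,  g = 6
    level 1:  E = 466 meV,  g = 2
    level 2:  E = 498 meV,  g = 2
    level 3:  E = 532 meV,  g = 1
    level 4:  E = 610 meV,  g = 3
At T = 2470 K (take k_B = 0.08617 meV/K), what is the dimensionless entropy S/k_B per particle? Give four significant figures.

2.143

k_BT = 0.08617 × 2470 K = 212.840 meV.
Eᵢ/kT = 0, 2.18944, 2.33979, 2.49953, 2.86600.
Z = Σ gᵢe^(−Eᵢ/kT) = 6·e^(−0) + 2·e^(−2.18944) + 2·e^(−2.33979) + 1·e^(−2.49953) + 3·e^(−2.86600) = 6.00000 + 0.223959 + 0.192696 + 0.0821236 + 0.170779 = 6.66956.
⟨E⟩ = Σ EᵢPᵢ = 52.2062 meV.
S/k_B = ln Z + ⟨E⟩/kT = ln(6.66956) + 52.2062/212.840 = 1.89755 + 0.245284 = 2.143.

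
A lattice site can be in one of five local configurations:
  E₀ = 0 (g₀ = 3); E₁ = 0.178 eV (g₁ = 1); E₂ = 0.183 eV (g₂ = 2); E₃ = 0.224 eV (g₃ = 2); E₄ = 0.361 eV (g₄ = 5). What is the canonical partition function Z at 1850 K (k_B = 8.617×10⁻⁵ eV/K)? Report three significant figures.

Z = 4.97

k_BT = 8.617×10⁻⁵ × 1850 K = 0.15941 eV.
Eᵢ/kT = 0, 1.1166, 1.1480, 1.4052, 2.2646.
Z = Σ gᵢe^(−Eᵢ/kT) = 3·e^(−0) + 1·e^(−1.1166) + 2·e^(−1.1480) + 2·e^(−1.4052) + 5·e^(−2.2646) = 3.0000 + 0.32739 + 0.63454 + 0.49064 + 0.51936 = 4.9719.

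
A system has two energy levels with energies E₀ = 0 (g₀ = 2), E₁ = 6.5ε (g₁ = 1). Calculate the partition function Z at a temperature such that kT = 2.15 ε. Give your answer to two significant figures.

Z = 2.0

Eᵢ/kT = 0, 3.023.
Z = Σ gᵢe^(−Eᵢ/kT) = 2·e^(−0) + 1·e^(−3.023) = 2.000 + 0.04866 = 2.049.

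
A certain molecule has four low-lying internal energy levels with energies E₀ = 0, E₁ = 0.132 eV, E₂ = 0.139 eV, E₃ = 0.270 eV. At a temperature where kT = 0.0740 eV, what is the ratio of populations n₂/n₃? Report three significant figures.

n₂/n₃ = exp[−(E₂−E₃)/kT] = exp(−(-0.131 eV)/(0.0740 eV)) = exp(1.7703) = 5.87.

5.87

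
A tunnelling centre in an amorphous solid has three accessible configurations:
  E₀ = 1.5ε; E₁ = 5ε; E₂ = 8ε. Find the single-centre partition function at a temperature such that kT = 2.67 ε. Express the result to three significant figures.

Z = 0.774

Eᵢ/kT = 0.56180, 1.8727, 2.9963.
Z = Σ e^(−Eᵢ/kT) = e^(−0.56180) + e^(−1.8727) + e^(−2.9963) = 0.57018 + 0.15371 + 0.049972 = 0.77386.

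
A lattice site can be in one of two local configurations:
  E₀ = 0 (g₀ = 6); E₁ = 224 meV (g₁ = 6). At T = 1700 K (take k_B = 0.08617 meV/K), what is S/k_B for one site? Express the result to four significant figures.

2.260

k_BT = 0.08617 × 1700 K = 146.489 meV.
Eᵢ/kT = 0, 1.52913.
Z = Σ gᵢe^(−Eᵢ/kT) = 6·e^(−0) + 6·e^(−1.52913) = 6.00000 + 1.30034 = 7.30034.
⟨E⟩ = Σ EᵢPᵢ = 39.8990 meV.
S/k_B = ln Z + ⟨E⟩/kT = ln(7.30034) + 39.8990/146.489 = 1.98792 + 0.272369 = 2.260.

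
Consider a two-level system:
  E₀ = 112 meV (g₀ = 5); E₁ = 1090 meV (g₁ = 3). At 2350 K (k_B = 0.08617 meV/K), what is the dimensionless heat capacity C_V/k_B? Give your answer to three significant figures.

k_BT = 0.08617 × 2350 K = 202.50 meV.
Eᵢ/kT = 0.55309, 5.3827.
Z = Σ gᵢe^(−Eᵢ/kT) = 5·e^(−0.55309) + 3·e^(−5.3827) = 2.8758 + 0.013786 = 2.8896.
⟨E⟩ = 116.67 meV, ⟨E²⟩ = 18152 meV².
C_V/k_B = (⟨E²⟩ − ⟨E⟩²)/(kT)² = (18152 − 13612)/41006 = 0.111.

0.111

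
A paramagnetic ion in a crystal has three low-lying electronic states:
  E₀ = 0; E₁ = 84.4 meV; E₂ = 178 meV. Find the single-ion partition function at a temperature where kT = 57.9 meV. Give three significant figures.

Z = 1.28

Eᵢ/kT = 0, 1.4577, 3.0743.
Z = Σ e^(−Eᵢ/kT) = e^(−0) + e^(−1.4577) + e^(−3.0743) = 1.0000 + 0.23277 + 0.046222 = 1.2790.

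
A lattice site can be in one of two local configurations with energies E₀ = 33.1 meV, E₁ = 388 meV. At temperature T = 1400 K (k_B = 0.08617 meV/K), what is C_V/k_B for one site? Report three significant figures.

0.412

k_BT = 0.08617 × 1400 K = 120.64 meV.
Eᵢ/kT = 0.27437, 3.2162.
Z = Σ e^(−Eᵢ/kT) = e^(−0.27437) + e^(−3.2162) = 0.76005 + 0.040107 = 0.80016.
⟨E⟩ = 50.889 meV, ⟨E²⟩ = 8586.5 meV².
C_V/k_B = (⟨E²⟩ − ⟨E⟩²)/(kT)² = (8586.5 − 2589.7)/14554 = 0.412.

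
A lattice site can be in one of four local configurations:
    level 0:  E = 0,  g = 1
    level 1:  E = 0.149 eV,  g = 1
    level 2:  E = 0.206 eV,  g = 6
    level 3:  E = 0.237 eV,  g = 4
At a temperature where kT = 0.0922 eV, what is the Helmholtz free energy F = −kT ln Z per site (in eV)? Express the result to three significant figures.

-0.0705 eV

Eᵢ/kT = 0, 1.6161, 2.2343, 2.5705.
Z = Σ gᵢe^(−Eᵢ/kT) = 1·e^(−0) + 1·e^(−1.6161) + 6·e^(−2.2343) + 4·e^(−2.5705) = 1.0000 + 0.19867 + 0.64240 + 0.30599 = 2.1471.
F = −kT ln Z = −0.0922 × ln(2.1471) = −0.0922 × 0.76412 = -0.0705 eV.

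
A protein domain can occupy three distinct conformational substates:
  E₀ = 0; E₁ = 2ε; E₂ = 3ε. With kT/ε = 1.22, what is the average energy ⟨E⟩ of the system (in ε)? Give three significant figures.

Eᵢ/kT = 0, 1.6393, 2.4590.
Z = Σ e^(−Eᵢ/kT) = e^(−0) + e^(−1.6393) + e^(−2.4590) = 1.0000 + 0.19412 + 0.085520 = 1.2796.
⟨E⟩ = Σ Eᵢ e^(−Eᵢ/kT) / Z = (0·1.0000 + 2·0.19412 + 3·0.085520) / 1.2796 = 0.504 ε.

0.504 ε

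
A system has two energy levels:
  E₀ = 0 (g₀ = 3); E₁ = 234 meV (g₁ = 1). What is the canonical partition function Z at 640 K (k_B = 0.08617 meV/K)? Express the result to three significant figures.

Z = 3.01

k_BT = 0.08617 × 640 K = 55.149 meV.
Eᵢ/kT = 0, 4.2431.
Z = Σ gᵢe^(−Eᵢ/kT) = 3·e^(−0) + 1·e^(−4.2431) = 3.0000 + 0.014363 = 3.0144.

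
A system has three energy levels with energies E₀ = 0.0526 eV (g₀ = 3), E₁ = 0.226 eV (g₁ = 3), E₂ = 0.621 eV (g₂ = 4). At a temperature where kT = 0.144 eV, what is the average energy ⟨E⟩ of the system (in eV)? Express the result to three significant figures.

Eᵢ/kT = 0.36528, 1.5694, 4.3125.
Z = Σ gᵢe^(−Eᵢ/kT) = 3·e^(−0.36528) + 3·e^(−1.5694) + 4·e^(−4.3125) = 2.0820 + 0.62451 + 0.053600 = 2.7601.
⟨E⟩ = Σ Eᵢ gᵢe^(−Eᵢ/kT) / Z = (0.0526·2.0820 + 0.226·0.62451 + 0.621·0.053600) / 2.7601 = 0.103 eV.

0.103 eV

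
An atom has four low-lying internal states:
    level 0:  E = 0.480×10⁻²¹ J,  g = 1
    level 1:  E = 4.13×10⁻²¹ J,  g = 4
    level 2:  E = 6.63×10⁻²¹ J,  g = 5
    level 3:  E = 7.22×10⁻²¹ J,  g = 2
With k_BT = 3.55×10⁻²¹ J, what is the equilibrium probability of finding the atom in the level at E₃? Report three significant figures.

Eᵢ/kT = 0.13521, 1.1634, 1.8676, 2.0338.
Z = Σ gᵢe^(−Eᵢ/kT) = 1·e^(−0.13521) + 4·e^(−1.1634) + 5·e^(−1.8676) + 2·e^(−2.0338) = 0.87353 + 1.2497 + 0.77247 + 0.26167 = 3.1574.
P₃ = g₃ e^(−E₃/kT) / Z = 0.26167/3.1574 = 0.0829.

0.0829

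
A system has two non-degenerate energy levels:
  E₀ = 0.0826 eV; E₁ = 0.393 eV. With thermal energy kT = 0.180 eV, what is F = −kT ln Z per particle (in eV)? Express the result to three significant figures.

0.0531 eV

Eᵢ/kT = 0.45889, 2.1833.
Z = Σ e^(−Eᵢ/kT) = e^(−0.45889) + e^(−2.1833) = 0.63198 + 0.11267 = 0.74465.
F = −kT ln Z = −0.180 × ln(0.74465) = −0.180 × -0.29484 = 0.0531 eV.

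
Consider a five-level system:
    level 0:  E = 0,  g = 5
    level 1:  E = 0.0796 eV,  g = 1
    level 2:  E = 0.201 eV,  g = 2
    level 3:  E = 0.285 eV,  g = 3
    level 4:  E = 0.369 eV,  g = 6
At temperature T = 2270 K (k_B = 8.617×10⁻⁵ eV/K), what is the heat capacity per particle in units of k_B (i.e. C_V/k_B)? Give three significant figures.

0.480

k_BT = 8.617×10⁻⁵ × 2270 K = 0.19561 eV.
Eᵢ/kT = 0, 0.40693, 1.0276, 1.4570, 1.8864.
Z = Σ gᵢe^(−Eᵢ/kT) = 5·e^(−0) + 1·e^(−0.40693) + 2·e^(−1.0276) + 3·e^(−1.4570) + 6·e^(−1.8864) = 5.0000 + 0.66569 + 0.71573 + 0.69880 + 0.90970 = 7.9899.
⟨E⟩ = 0.091577 eV, ⟨E²⟩ = 0.026754 eV².
C_V/k_B = (⟨E²⟩ − ⟨E⟩²)/(kT)² = (0.026754 − 0.0083863)/0.038263 = 0.480.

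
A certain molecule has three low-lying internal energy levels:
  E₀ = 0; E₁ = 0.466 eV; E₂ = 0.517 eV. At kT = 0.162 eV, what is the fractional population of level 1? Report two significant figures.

0.051

Eᵢ/kT = 0, 2.877, 3.191.
Z = Σ e^(−Eᵢ/kT) = e^(−0) + e^(−2.877) + e^(−3.191) = 1.000 + 0.05630 + 0.04113 = 1.097.
P₁ = e^(−E₁/kT) / Z = 0.05630/1.097 = 0.051.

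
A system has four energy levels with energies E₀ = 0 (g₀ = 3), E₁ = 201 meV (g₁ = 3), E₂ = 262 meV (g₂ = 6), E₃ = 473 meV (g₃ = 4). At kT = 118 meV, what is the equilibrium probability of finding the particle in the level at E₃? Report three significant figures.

Eᵢ/kT = 0, 1.7034, 2.2203, 4.0085.
Z = Σ gᵢe^(−Eᵢ/kT) = 3·e^(−0) + 3·e^(−1.7034) + 6·e^(−2.2203) + 4·e^(−4.0085) = 3.0000 + 0.54619 + 0.65146 + 0.072642 = 4.2703.
P₃ = g₃ e^(−E₃/kT) / Z = 0.072642/4.2703 = 0.0170.

0.0170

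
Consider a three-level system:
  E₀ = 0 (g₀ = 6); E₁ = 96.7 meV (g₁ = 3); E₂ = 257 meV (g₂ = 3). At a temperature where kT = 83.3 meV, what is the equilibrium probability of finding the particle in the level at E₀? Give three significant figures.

0.848

Eᵢ/kT = 0, 1.1609, 3.0852.
Z = Σ gᵢe^(−Eᵢ/kT) = 6·e^(−0) + 3·e^(−1.1609) + 3·e^(−3.0852) = 6.0000 + 0.93961 + 0.13716 = 7.0768.
P₀ = g₀ e^(−E₀/kT) / Z = 6.0000/7.0768 = 0.848.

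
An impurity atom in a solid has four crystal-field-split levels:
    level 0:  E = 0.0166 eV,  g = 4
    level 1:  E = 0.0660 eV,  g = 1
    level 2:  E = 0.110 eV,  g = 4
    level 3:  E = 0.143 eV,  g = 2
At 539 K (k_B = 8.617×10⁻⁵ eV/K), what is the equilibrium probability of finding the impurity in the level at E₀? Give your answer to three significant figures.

0.798

k_BT = 8.617×10⁻⁵ × 539 K = 0.046446 eV.
Eᵢ/kT = 0.35740, 1.4210, 2.3683, 3.0788.
Z = Σ gᵢe^(−Eᵢ/kT) = 4·e^(−0.35740) + 1·e^(−1.4210) + 4·e^(−2.3683) + 2·e^(−3.0788) = 2.7980 + 0.24147 + 0.37456 + 0.092029 = 3.5061.
P₀ = g₀ e^(−E₀/kT) / Z = 2.7980/3.5061 = 0.798.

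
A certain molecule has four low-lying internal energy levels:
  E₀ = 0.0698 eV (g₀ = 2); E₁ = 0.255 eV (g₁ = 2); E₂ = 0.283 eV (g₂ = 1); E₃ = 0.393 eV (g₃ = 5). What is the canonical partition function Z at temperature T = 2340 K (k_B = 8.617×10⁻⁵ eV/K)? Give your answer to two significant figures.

k_BT = 8.617×10⁻⁵ × 2340 K = 0.2016 eV.
Eᵢ/kT = 0.3462, 1.265, 1.404, 1.949.
Z = Σ gᵢe^(−Eᵢ/kT) = 2·e^(−0.3462) + 2·e^(−1.265) + 1·e^(−1.404) + 5·e^(−1.949) = 1.415 + 0.5645 + 0.2456 + 0.7121 = 2.937.

Z = 2.9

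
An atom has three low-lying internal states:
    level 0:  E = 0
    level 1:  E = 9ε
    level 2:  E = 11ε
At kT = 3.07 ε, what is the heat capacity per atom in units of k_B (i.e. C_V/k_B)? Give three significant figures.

0.698

Eᵢ/kT = 0, 2.9316, 3.5831.
Z = Σ e^(−Eᵢ/kT) = e^(−0) + e^(−2.9316) + e^(−3.5831) = 1.0000 + 0.053312 + 0.027789 = 1.0811.
⟨E⟩ = 0.72656 ε, ⟨E²⟩ = 7.1046 ε².
C_V/k_B = (⟨E²⟩ − ⟨E⟩²)/(kT)² = (7.1046 − 0.52789)/9.4249 = 0.698.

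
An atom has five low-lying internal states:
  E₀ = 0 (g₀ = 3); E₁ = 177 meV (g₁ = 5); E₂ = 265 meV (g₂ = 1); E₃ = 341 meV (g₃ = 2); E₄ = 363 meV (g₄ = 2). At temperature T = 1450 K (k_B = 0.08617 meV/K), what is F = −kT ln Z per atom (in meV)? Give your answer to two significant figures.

k_BT = 0.08617 × 1450 K = 124.9 meV.
Eᵢ/kT = 0, 1.417, 2.122, 2.730, 2.906.
Z = Σ gᵢe^(−Eᵢ/kT) = 3·e^(−0) + 5·e^(−1.417) + 1·e^(−2.122) + 2·e^(−2.730) + 2·e^(−2.906) = 3.000 + 1.212 + 0.1198 + 0.1304 + 0.1094 = 4.572.
F = −kT ln Z = −124.9 × ln(4.572) = −124.9 × 1.520 = -190 meV.

-190 meV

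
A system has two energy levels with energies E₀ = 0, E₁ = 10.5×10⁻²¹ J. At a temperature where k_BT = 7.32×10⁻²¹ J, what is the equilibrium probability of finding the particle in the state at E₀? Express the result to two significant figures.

Eᵢ/kT = 0, 1.434.
Z = Σ e^(−Eᵢ/kT) = e^(−0) + e^(−1.434) = 1.000 + 0.2384 = 1.238.
P₀ = e^(−E₀/kT) / Z = 1.000/1.238 = 0.81.

0.81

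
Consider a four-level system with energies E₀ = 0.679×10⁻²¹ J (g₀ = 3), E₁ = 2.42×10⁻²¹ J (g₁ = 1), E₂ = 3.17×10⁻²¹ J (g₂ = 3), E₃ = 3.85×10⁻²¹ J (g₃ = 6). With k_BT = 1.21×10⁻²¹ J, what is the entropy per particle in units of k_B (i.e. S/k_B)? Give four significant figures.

Eᵢ/kT = 0.561157, 2.00000, 2.61983, 3.18182.
Z = Σ gᵢe^(−Eᵢ/kT) = 3·e^(−0.561157) + 1·e^(−2.00000) + 3·e^(−2.61983) + 6·e^(−3.18182) = 1.71165 + 0.135335 + 0.218446 + 0.249060 = 2.31449.
⟨E⟩ = Σ EᵢPᵢ = 1.35714 ×10⁻²¹ J.
S/k_B = ln Z + ⟨E⟩/kT = ln(2.31449) + 1.35714/1.21 = 0.839189 + 1.12160 = 1.961.

1.961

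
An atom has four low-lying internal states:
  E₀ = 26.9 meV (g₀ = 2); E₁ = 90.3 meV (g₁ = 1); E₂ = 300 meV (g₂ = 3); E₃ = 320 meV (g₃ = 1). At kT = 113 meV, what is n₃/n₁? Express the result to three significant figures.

0.131

n₃/n₁ = (g₃/g₁) exp[−(E₃−E₁)/kT] = (1/1) × exp(−(229.7 meV)/(113 meV)) = (1/1) × exp(-2.0327) = 0.131.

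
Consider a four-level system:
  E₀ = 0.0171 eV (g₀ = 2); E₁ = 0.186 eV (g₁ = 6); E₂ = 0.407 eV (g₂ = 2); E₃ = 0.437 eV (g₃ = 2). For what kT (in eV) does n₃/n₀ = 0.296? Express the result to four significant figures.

n₃/n₀ = (g₃/g₀) exp[−(E₃−E₀)/kT] = 0.296.
⇒ (E₃−E₀)/kT = ln((2/2)/0.296) = ln(3.37838) = 1.21740.
kT = 0.4199 eV / 1.21740 = 0.3449 eV.

0.3449 eV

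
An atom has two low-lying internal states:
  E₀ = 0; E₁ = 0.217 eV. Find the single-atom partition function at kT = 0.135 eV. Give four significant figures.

Z = 1.200

Eᵢ/kT = 0, 1.60741.
Z = Σ e^(−Eᵢ/kT) = e^(−0) + e^(−1.60741) = 1.00000 + 0.200406 = 1.20041.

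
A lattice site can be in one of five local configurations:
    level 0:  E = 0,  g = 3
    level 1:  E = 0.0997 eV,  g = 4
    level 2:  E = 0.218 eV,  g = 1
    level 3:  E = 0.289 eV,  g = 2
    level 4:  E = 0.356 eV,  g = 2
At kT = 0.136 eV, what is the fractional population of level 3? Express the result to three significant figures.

0.0434

Eᵢ/kT = 0, 0.73309, 1.6029, 2.1250, 2.6176.
Z = Σ gᵢe^(−Eᵢ/kT) = 3·e^(−0) + 4·e^(−0.73309) + 1·e^(−1.6029) + 2·e^(−2.1250) + 2·e^(−2.6176) = 3.0000 + 1.9217 + 0.20131 + 0.23887 + 0.14596 = 5.5078.
P₃ = g₃ e^(−E₃/kT) / Z = 0.23887/5.5078 = 0.0434.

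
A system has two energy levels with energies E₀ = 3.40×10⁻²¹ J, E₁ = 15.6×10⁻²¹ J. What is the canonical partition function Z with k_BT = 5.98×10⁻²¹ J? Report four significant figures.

Z = 0.6400

Eᵢ/kT = 0.568562, 2.60870.
Z = Σ e^(−Eᵢ/kT) = e^(−0.568562) + e^(−2.60870) = 0.566339 + 0.0736302 = 0.639969.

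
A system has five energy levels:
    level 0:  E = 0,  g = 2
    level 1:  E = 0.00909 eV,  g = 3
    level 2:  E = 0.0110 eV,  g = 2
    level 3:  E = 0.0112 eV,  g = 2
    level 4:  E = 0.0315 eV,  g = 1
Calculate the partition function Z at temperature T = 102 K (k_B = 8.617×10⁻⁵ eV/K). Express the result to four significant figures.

Z = 4.226

k_BT = 8.617×10⁻⁵ × 102 K = 0.00878934 eV.
Eᵢ/kT = 0, 1.03421, 1.25152, 1.27427, 3.58389.
Z = Σ gᵢe^(−Eᵢ/kT) = 2·e^(−0) + 3·e^(−1.03421) + 2·e^(−1.25152) + 2·e^(−1.27427) + 1·e^(−3.58389) = 2.00000 + 1.06652 + 0.572139 + 0.559270 + 0.0277675 = 4.22570.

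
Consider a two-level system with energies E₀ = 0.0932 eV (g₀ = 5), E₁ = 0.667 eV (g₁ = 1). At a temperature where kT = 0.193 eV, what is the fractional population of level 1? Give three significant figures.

Eᵢ/kT = 0.48290, 3.4560.
Z = Σ gᵢe^(−Eᵢ/kT) = 5·e^(−0.48290) + 1·e^(−3.4560) = 3.0850 + 0.031556 = 3.1166.
P₁ = g₁ e^(−E₁/kT) / Z = 0.031556/3.1166 = 0.0101.

0.0101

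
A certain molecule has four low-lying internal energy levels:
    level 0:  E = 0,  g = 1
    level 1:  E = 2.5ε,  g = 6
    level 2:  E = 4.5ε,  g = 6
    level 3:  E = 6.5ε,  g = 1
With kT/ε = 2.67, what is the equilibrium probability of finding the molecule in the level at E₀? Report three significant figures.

0.220

Eᵢ/kT = 0, 0.93633, 1.6854, 2.4345.
Z = Σ gᵢe^(−Eᵢ/kT) = 1·e^(−0) + 6·e^(−0.93633) + 6·e^(−1.6854) + 1·e^(−2.4345) = 1.0000 + 2.3524 + 1.1122 + 0.087642 = 4.5522.
P₀ = g₀ e^(−E₀/kT) / Z = 1.0000/4.5522 = 0.220.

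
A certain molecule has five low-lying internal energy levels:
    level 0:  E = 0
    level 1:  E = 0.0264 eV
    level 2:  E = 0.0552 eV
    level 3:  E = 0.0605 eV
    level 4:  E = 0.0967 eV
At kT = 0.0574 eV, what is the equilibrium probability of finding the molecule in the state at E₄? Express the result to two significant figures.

Eᵢ/kT = 0, 0.4599, 0.9617, 1.054, 1.685.
Z = Σ e^(−Eᵢ/kT) = e^(−0) + e^(−0.4599) + e^(−0.9617) + e^(−1.054) + e^(−1.685) = 1.000 + 0.6313 + 0.3822 + 0.3485 + 0.1854 = 2.547.
P₄ = e^(−E₄/kT) / Z = 0.1854/2.547 = 0.073.

0.073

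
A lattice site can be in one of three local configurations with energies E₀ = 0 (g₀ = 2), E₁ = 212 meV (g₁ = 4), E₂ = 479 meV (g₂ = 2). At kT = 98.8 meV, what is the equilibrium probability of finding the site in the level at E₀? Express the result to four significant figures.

0.8053

Eᵢ/kT = 0, 2.14575, 4.84818.
Z = Σ gᵢe^(−Eᵢ/kT) = 2·e^(−0) + 4·e^(−2.14575) + 2·e^(−4.84818) = 2.00000 + 0.467921 + 0.0156853 = 2.48361.
P₀ = g₀ e^(−E₀/kT) / Z = 2.00000/2.48361 = 0.8053.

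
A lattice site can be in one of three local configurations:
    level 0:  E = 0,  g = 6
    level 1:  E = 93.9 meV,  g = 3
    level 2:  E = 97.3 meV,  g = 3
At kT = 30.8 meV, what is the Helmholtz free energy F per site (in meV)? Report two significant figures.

Eᵢ/kT = 0, 3.049, 3.159.
Z = Σ gᵢe^(−Eᵢ/kT) = 6·e^(−0) + 3·e^(−3.049) + 3·e^(−3.159) = 6.000 + 0.1422 + 0.1274 = 6.270.
F = −kT ln Z = −30.8 × ln(6.270) = −30.8 × 1.836 = -57 meV.

-57 meV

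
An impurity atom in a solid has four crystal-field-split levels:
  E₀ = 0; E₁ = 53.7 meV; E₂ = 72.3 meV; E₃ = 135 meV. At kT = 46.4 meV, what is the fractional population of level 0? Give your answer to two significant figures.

0.63

Eᵢ/kT = 0, 1.157, 1.558, 2.909.
Z = Σ e^(−Eᵢ/kT) = e^(−0) + e^(−1.157) + e^(−1.558) + e^(−2.909) = 1.000 + 0.3144 + 0.2106 + 0.05453 = 1.580.
P₀ = e^(−E₀/kT) / Z = 1.000/1.580 = 0.63.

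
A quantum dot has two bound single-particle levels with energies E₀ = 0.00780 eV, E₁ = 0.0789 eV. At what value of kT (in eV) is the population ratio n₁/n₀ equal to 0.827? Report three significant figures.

n₁/n₀ = exp[−(E₁−E₀)/kT] = 0.827.
⇒ (E₁−E₀)/kT = ln(1/0.827) = ln(1.2092) = 0.18996.
kT = 0.07110 eV / 0.18996 = 0.374 eV.

0.374 eV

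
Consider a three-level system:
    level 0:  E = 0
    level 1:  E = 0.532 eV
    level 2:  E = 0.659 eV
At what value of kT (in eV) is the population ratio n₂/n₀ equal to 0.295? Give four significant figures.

0.5398 eV

n₂/n₀ = exp[−(E₂−E₀)/kT] = 0.295.
⇒ (E₂−E₀)/kT = ln(1/0.295) = ln(3.38983) = 1.22078.
kT = 0.659 eV / 1.22078 = 0.5398 eV.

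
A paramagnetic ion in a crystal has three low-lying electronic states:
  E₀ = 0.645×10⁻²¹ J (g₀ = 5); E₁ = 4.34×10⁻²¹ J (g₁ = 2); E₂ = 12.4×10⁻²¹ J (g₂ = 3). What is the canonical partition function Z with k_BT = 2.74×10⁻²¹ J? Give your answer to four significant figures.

Z = 4.394

Eᵢ/kT = 0.235401, 1.58394, 4.52555.
Z = Σ gᵢe^(−Eᵢ/kT) = 5·e^(−0.235401) + 2·e^(−1.58394) + 3·e^(−4.52555) = 3.95127 + 0.410330 + 0.0324863 = 4.39409.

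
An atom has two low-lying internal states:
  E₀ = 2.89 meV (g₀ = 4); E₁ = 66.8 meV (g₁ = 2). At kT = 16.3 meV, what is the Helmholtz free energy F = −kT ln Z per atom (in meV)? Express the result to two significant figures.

-20 meV

Eᵢ/kT = 0.1773, 4.098.
Z = Σ gᵢe^(−Eᵢ/kT) = 4·e^(−0.1773) + 2·e^(−4.098) = 3.350 + 0.03321 = 3.383.
F = −kT ln Z = −16.3 × ln(3.383) = −16.3 × 1.219 = -20 meV.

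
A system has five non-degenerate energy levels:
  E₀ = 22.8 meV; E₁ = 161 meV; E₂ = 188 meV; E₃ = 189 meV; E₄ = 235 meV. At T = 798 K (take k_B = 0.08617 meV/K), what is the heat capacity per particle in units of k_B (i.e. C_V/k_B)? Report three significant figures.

1.10

k_BT = 0.08617 × 798 K = 68.764 meV.
Eᵢ/kT = 0.33157, 2.3413, 2.7340, 2.7485, 3.4175.
Z = Σ e^(−Eᵢ/kT) = e^(−0.33157) + e^(−2.3413) + e^(−2.7340) + e^(−2.7485) + e^(−3.4175) = 0.71780 + 0.096202 + 0.064959 + 0.064024 + 0.032794 = 0.97578.
⟨E⟩ = 65.459 meV, ⟨E²⟩ = 9490.6 meV².
C_V/k_B = (⟨E²⟩ − ⟨E⟩²)/(kT)² = (9490.6 − 4284.9)/4728.5 = 1.10.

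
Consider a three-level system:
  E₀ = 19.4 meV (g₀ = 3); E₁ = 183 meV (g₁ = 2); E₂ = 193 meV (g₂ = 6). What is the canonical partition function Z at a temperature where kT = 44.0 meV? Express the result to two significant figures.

Z = 2.0

Eᵢ/kT = 0.4409, 4.159, 4.386.
Z = Σ gᵢe^(−Eᵢ/kT) = 3·e^(−0.4409) + 2·e^(−4.159) + 6·e^(−4.386) = 1.930 + 0.03125 + 0.07470 = 2.036.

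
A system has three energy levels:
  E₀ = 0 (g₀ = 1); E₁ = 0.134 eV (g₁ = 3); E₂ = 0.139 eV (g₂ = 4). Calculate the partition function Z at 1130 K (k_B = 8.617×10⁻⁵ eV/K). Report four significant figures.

k_BT = 8.617×10⁻⁵ × 1130 K = 0.0973721 eV.
Eᵢ/kT = 0, 1.37616, 1.42751.
Z = Σ gᵢe^(−Eᵢ/kT) = 1·e^(−0) + 3·e^(−1.37616) + 4·e^(−1.42751) = 1.00000 + 0.757639 + 0.959622 = 2.71726.

Z = 2.717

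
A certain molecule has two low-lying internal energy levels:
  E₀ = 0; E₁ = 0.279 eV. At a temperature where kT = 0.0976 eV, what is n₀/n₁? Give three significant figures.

17.4

n₀/n₁ = exp[−(E₀−E₁)/kT] = exp(−(-0.279 eV)/(0.0976 eV)) = exp(2.8586) = 17.4.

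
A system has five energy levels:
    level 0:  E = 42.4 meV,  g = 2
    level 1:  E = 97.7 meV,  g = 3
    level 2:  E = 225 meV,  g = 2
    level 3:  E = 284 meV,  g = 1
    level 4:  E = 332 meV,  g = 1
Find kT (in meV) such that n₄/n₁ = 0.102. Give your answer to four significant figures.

n₄/n₁ = (g₄/g₁) exp[−(E₄−E₁)/kT] = 0.102.
⇒ (E₄−E₁)/kT = ln((1/3)/0.102) = ln(3.26797) = 1.18417.
kT = 234.3 meV / 1.18417 = 197.9 meV.

197.9 meV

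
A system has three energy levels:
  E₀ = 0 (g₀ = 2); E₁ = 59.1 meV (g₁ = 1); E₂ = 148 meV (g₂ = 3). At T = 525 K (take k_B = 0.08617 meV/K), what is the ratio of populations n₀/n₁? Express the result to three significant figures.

7.39

k_BT = 0.08617 × 525 K = 45.239 meV.
n₀/n₁ = (g₀/g₁) exp[−(E₀−E₁)/kT] = (2/1) × exp(−(-59.1 meV)/(45.239 meV)) = (2/1) × exp(1.3064) = 7.39.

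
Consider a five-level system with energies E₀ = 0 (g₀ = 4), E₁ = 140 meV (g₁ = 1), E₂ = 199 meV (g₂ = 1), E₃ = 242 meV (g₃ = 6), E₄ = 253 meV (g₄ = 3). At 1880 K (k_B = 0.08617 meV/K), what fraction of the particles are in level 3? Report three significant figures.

0.201

k_BT = 0.08617 × 1880 K = 162.00 meV.
Eᵢ/kT = 0, 0.86420, 1.2284, 1.4938, 1.5617.
Z = Σ gᵢe^(−Eᵢ/kT) = 4·e^(−0) + 1·e^(−0.86420) + 1·e^(−1.2284) + 6·e^(−1.4938) + 3·e^(−1.5617) = 4.0000 + 0.42139 + 0.29276 + 1.3471 + 0.62934 = 6.6906.
P₃ = g₃ e^(−E₃/kT) / Z = 1.3471/6.6906 = 0.201.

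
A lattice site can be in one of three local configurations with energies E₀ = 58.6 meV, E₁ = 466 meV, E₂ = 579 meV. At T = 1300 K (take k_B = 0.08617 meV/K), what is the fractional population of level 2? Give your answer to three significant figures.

k_BT = 0.08617 × 1300 K = 112.02 meV.
Eᵢ/kT = 0.52312, 4.1600, 5.1687.
Z = Σ e^(−Eᵢ/kT) = e^(−0.52312) + e^(−4.1600) + e^(−5.1687) = 0.59267 + 0.015608 + 0.0056920 = 0.61397.
P₂ = e^(−E₂/kT) / Z = 0.0056920/0.61397 = 0.00927.

0.00927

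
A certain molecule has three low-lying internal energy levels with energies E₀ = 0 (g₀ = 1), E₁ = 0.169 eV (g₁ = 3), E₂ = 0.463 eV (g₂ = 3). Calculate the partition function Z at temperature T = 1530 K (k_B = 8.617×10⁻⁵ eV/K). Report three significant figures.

k_BT = 8.617×10⁻⁵ × 1530 K = 0.13184 eV.
Eᵢ/kT = 0, 1.2819, 3.5118.
Z = Σ gᵢe^(−Eᵢ/kT) = 1·e^(−0) + 3·e^(−1.2819) + 3·e^(−3.5118) = 1.0000 + 0.83253 + 0.089529 = 1.9221.

Z = 1.92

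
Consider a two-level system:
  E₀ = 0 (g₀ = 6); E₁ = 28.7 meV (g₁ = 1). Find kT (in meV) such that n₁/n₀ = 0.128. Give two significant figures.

n₁/n₀ = (g₁/g₀) exp[−(E₁−E₀)/kT] = 0.128.
⇒ (E₁−E₀)/kT = ln((1/6)/0.128) = ln(1.302) = 0.2639.
kT = 28.7 meV / 0.2639 = 110 meV.

110 meV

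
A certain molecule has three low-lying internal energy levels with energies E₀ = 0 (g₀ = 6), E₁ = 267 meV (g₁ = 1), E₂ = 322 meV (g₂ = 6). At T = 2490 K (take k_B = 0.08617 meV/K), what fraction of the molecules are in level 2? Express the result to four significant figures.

0.1754

k_BT = 0.08617 × 2490 K = 214.563 meV.
Eᵢ/kT = 0, 1.24439, 1.50072.
Z = Σ gᵢe^(−Eᵢ/kT) = 6·e^(−0) + 1·e^(−1.24439) + 6·e^(−1.50072) = 6.00000 + 0.288117 + 1.33782 = 7.62594.
P₂ = g₂ e^(−E₂/kT) / Z = 1.33782/7.62594 = 0.1754.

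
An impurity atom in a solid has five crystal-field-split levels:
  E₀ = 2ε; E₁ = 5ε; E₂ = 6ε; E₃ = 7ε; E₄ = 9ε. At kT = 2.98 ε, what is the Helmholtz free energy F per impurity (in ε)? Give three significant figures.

Eᵢ/kT = 0.67114, 1.6779, 2.0134, 2.3490, 3.0201.
Z = Σ e^(−Eᵢ/kT) = e^(−0.67114) + e^(−1.6779) + e^(−2.0134) + e^(−2.3490) + e^(−3.0201) = 0.51113 + 0.18677 + 0.13353 + 0.095465 + 0.048796 = 0.97569.
F = −kT ln Z = −2.98 × ln(0.97569) = −2.98 × -0.024610 = 0.0733 ε.

0.0733 ε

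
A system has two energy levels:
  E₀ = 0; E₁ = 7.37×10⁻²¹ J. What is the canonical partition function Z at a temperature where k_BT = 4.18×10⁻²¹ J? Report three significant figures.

Eᵢ/kT = 0, 1.7632.
Z = Σ e^(−Eᵢ/kT) = e^(−0) + e^(−1.7632) = 1.0000 + 0.17150 = 1.1715.

Z = 1.17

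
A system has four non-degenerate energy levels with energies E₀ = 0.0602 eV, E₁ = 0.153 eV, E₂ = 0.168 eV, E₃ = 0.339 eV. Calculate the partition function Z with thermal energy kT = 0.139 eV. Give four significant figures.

Z = 1.367

Eᵢ/kT = 0.433094, 1.10072, 1.20863, 2.43885.
Z = Σ e^(−Eᵢ/kT) = e^(−0.433094) + e^(−1.10072) + e^(−1.20863) + e^(−2.43885) = 0.648500 + 0.332632 + 0.298606 + 0.0872611 = 1.36700.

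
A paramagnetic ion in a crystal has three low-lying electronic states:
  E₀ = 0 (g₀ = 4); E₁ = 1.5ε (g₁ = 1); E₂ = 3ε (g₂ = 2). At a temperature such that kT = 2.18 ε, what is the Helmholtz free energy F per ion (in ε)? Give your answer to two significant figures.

Eᵢ/kT = 0, 0.6881, 1.376.
Z = Σ gᵢe^(−Eᵢ/kT) = 4·e^(−0) + 1·e^(−0.6881) + 2·e^(−1.376) = 4.000 + 0.5025 + 0.5052 = 5.008.
F = −kT ln Z = −2.18 × ln(5.008) = −2.18 × 1.611 = -3.5 ε.

-3.5 ε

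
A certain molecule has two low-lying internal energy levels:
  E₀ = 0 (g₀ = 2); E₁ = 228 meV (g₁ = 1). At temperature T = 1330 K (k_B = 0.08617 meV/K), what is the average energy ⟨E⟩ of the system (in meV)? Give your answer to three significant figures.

k_BT = 0.08617 × 1330 K = 114.61 meV.
Eᵢ/kT = 0, 1.9894.
Z = Σ gᵢe^(−Eᵢ/kT) = 2·e^(−0) + 1·e^(−1.9894) = 2.0000 + 0.13678 = 2.1368.
⟨E⟩ = Σ Eᵢ gᵢe^(−Eᵢ/kT) / Z = (0·2.0000 + 228·0.13678) / 2.1368 = 14.6 meV.

14.6 meV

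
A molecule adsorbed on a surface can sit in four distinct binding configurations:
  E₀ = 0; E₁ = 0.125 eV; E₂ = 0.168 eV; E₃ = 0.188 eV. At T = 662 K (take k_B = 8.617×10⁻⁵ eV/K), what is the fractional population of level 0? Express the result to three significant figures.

0.832

k_BT = 8.617×10⁻⁵ × 662 K = 0.057045 eV.
Eᵢ/kT = 0, 2.1913, 2.9450, 3.2956.
Z = Σ e^(−Eᵢ/kT) = e^(−0) + e^(−2.1913) + e^(−2.9450) + e^(−3.2956) = 1.0000 + 0.11177 + 0.052602 + 0.037046 = 1.2014.
P₀ = e^(−E₀/kT) / Z = 1.0000/1.2014 = 0.832.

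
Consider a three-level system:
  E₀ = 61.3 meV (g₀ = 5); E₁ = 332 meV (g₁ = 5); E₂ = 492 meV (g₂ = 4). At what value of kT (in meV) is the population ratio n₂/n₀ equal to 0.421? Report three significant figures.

n₂/n₀ = (g₂/g₀) exp[−(E₂−E₀)/kT] = 0.421.
⇒ (E₂−E₀)/kT = ln((4/5)/0.421) = ln(1.9002) = 0.64196.
kT = 430.7 meV / 0.64196 = 671 meV.

671 meV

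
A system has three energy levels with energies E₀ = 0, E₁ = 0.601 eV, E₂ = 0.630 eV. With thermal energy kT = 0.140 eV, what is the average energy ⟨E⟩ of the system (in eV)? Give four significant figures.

Eᵢ/kT = 0, 4.29286, 4.50000.
Z = Σ e^(−Eᵢ/kT) = e^(−0) + e^(−4.29286) + e^(−4.50000) = 1.00000 + 0.0136658 + 0.0111090 = 1.02477.
⟨E⟩ = Σ Eᵢ e^(−Eᵢ/kT) / Z = (0·1.00000 + 0.601·0.0136658 + 0.630·0.0111090) / 1.02477 = 0.01484 eV.

0.01484 eV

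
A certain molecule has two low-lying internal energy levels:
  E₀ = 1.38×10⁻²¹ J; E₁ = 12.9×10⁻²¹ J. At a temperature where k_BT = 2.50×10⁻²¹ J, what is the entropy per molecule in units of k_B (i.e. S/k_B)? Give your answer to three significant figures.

Eᵢ/kT = 0.55200, 5.1600.
Z = Σ e^(−Eᵢ/kT) = e^(−0.55200) + e^(−5.1600) = 0.57580 + 0.0057417 = 0.58154.
⟨E⟩ = Σ EᵢPᵢ = 1.4937 ×10⁻²¹ J.
S/k_B = ln Z + ⟨E⟩/kT = ln(0.58154) + 1.4937/2.50 = -0.54208 + 0.59748 = 0.0554.

0.0554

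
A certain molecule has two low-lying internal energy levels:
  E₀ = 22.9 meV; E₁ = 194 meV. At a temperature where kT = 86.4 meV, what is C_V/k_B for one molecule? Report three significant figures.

Eᵢ/kT = 0.26505, 2.2454.
Z = Σ e^(−Eᵢ/kT) = e^(−0.26505) + e^(−2.2454) = 0.76717 + 0.10589 = 0.87306.
⟨E⟩ = 43.652 meV, ⟨E²⟩ = 5025.5 meV².
C_V/k_B = (⟨E²⟩ − ⟨E⟩²)/(kT)² = (5025.5 − 1905.5)/7465.0 = 0.418.

0.418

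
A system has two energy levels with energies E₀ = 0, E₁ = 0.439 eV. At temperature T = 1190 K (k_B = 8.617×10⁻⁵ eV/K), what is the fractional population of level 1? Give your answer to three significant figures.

k_BT = 8.617×10⁻⁵ × 1190 K = 0.10254 eV.
Eᵢ/kT = 0, 4.2813.
Z = Σ e^(−Eᵢ/kT) = e^(−0) + e^(−4.2813) = 1.0000 + 0.013825 = 1.0138.
P₁ = e^(−E₁/kT) / Z = 0.013825/1.0138 = 0.0136.

0.0136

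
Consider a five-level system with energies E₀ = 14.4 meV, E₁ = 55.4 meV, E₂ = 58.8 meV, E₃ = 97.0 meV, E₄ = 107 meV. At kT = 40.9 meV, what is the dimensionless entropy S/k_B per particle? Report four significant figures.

1.301

Eᵢ/kT = 0.352078, 1.35452, 1.43765, 2.37164, 2.61614.
Z = Σ e^(−Eᵢ/kT) = e^(−0.352078) + e^(−1.35452) + e^(−1.43765) + e^(−2.37164) + e^(−2.61614) = 0.703225 + 0.258071 + 0.237485 + 0.0933275 + 0.0730844 = 1.36519.
⟨E⟩ = Σ EᵢPᵢ = 40.4782 meV.
S/k_B = ln Z + ⟨E⟩/kT = ln(1.36519) + 40.4782/40.9 = 0.311294 + 0.989687 = 1.301.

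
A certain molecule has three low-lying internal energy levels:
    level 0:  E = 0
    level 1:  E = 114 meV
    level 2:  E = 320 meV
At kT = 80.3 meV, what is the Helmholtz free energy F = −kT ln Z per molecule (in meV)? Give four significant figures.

-18.58 meV

Eᵢ/kT = 0, 1.41968, 3.98506.
Z = Σ e^(−Eᵢ/kT) = e^(−0) + e^(−1.41968) + e^(−3.98506) = 1.00000 + 0.241791 + 0.0185913 = 1.26038.
F = −kT ln Z = −80.3 × ln(1.26038) = −80.3 × 0.231413 = -18.58 meV.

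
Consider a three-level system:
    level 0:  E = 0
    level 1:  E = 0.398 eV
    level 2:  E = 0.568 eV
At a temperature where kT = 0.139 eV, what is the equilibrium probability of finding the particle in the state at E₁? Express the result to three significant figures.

Eᵢ/kT = 0, 2.8633, 4.0863.
Z = Σ e^(−Eᵢ/kT) = e^(−0) + e^(−2.8633) + e^(−4.0863) = 1.0000 + 0.057080 + 0.016801 = 1.0739.
P₁ = e^(−E₁/kT) / Z = 0.057080/1.0739 = 0.0532.

0.0532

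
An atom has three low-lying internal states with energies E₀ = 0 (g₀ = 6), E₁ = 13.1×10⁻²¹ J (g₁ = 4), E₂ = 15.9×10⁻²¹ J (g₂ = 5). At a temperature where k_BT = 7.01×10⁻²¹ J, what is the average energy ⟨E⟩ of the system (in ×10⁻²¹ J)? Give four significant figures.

2.287 ×10⁻²¹ J

Eᵢ/kT = 0, 1.86876, 2.26819.
Z = Σ gᵢe^(−Eᵢ/kT) = 6·e^(−0) + 4·e^(−1.86876) + 5·e^(−2.26819) = 6.00000 + 0.617260 + 0.517497 = 7.13476.
⟨E⟩ = Σ Eᵢ gᵢe^(−Eᵢ/kT) / Z = (0·6.00000 + 13.1·0.617260 + 15.9·0.517497) / 7.13476 = 2.287 ×10⁻²¹ J.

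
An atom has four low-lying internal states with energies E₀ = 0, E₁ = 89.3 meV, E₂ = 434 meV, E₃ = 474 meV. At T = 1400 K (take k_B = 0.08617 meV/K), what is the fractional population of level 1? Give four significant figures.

k_BT = 0.08617 × 1400 K = 120.638 meV.
Eᵢ/kT = 0, 0.740231, 3.59754, 3.92911.
Z = Σ e^(−Eᵢ/kT) = e^(−0) + e^(−0.740231) + e^(−3.59754) + e^(−3.92911) = 1.00000 + 0.477004 + 0.0273910 + 0.0196612 = 1.52406.
P₁ = e^(−E₁/kT) / Z = 0.477004/1.52406 = 0.3130.

0.3130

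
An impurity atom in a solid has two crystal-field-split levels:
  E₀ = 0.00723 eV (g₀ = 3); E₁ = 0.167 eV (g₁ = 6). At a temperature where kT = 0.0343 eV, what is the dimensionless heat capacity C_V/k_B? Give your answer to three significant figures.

Eᵢ/kT = 0.21079, 4.8688.
Z = Σ gᵢe^(−Eᵢ/kT) = 3·e^(−0.21079) + 6·e^(−4.8688) = 2.4298 + 0.046095 = 2.4759.
⟨E⟩ = 0.010204 eV, ⟨E²⟩ = 0.00057052 eV².
C_V/k_B = (⟨E²⟩ − ⟨E⟩²)/(kT)² = (0.00057052 − 0.00010412)/0.0011765 = 0.396.

0.396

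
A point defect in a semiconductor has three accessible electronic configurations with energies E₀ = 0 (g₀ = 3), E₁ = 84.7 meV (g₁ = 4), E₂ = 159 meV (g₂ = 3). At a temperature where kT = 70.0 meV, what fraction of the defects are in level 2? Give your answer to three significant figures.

Eᵢ/kT = 0, 1.2100, 2.2714.
Z = Σ gᵢe^(−Eᵢ/kT) = 3·e^(−0) + 4·e^(−1.2100) + 3·e^(−2.2714) = 3.0000 + 1.1928 + 0.30950 = 4.5023.
P₂ = g₂ e^(−E₂/kT) / Z = 0.30950/4.5023 = 0.0687.

0.0687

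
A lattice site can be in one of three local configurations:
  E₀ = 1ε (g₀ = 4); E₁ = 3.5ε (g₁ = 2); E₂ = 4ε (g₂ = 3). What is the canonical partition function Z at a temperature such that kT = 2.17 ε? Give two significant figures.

Z = 3.4

Eᵢ/kT = 0.4608, 1.613, 1.843.
Z = Σ gᵢe^(−Eᵢ/kT) = 4·e^(−0.4608) + 2·e^(−1.613) + 3·e^(−1.843) = 2.523 + 0.3986 + 0.4750 = 3.397.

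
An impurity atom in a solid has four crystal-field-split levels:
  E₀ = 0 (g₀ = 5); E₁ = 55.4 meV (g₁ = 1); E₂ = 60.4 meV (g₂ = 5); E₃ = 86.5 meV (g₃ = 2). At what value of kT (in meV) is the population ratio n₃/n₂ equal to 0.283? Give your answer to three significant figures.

n₃/n₂ = (g₃/g₂) exp[−(E₃−E₂)/kT] = 0.283.
⇒ (E₃−E₂)/kT = ln((2/5)/0.283) = ln(1.4134) = 0.34600.
kT = 26.1 meV / 0.34600 = 75.4 meV.

75.4 meV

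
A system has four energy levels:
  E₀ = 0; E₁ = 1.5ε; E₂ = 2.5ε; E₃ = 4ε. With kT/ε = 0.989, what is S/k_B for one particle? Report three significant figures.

Eᵢ/kT = 0, 1.5167, 2.5278, 4.0445.
Z = Σ e^(−Eᵢ/kT) = e^(−0) + e^(−1.5167) + e^(−2.5278) + e^(−4.0445) = 1.0000 + 0.21943 + 0.079834 + 0.017518 = 1.3168.
⟨E⟩ = Σ EᵢPᵢ = 0.45474 ε.
S/k_B = ln Z + ⟨E⟩/kT = ln(1.3168) + 0.45474/0.989 = 0.27520 + 0.45980 = 0.735.

0.735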